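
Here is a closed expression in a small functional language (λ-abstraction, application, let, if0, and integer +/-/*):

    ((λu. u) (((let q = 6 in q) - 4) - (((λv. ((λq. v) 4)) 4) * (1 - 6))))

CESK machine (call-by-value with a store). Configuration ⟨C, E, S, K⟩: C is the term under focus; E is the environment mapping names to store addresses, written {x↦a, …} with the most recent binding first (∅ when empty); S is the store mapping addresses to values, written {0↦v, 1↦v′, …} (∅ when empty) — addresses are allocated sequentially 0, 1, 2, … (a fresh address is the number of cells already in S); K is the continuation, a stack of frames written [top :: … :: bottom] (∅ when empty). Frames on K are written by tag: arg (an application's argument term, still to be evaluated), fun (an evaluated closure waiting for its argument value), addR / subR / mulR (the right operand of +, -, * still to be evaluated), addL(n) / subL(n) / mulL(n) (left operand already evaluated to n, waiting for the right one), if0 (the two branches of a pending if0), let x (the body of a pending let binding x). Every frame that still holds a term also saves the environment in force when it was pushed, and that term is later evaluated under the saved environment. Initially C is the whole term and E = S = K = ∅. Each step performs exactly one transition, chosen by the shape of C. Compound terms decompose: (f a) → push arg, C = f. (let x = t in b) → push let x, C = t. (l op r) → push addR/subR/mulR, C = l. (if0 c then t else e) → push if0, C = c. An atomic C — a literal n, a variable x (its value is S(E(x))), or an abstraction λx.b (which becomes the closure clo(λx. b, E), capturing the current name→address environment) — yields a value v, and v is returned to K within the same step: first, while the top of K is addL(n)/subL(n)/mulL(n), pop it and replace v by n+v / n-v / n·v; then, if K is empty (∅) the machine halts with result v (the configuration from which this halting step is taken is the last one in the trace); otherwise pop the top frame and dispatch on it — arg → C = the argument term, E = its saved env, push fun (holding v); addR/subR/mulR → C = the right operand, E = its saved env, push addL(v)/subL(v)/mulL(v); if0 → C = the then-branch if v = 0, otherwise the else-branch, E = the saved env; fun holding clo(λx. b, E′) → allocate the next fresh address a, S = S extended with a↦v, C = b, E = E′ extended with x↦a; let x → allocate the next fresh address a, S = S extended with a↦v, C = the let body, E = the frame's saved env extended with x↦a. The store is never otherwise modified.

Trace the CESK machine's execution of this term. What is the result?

Answer: 22

Machine steps:
t=0: ⟨C=((λu. u) (((let q = 6 in q) - 4) - (((λv. ((λq. v) 4)) 4) * (1 - 6)))); E=∅; S=∅; K=∅⟩
t=1: ⟨C=(λu. u); E=∅; S=∅; K=[arg]⟩
t=2: ⟨C=(((let q = 6 in q) - 4) - (((λv. ((λq. v) 4)) 4) * (1 - 6))); E=∅; S=∅; K=[fun]⟩
t=3: ⟨C=((let q = 6 in q) - 4); E=∅; S=∅; K=[subR :: fun]⟩
t=4: ⟨C=(let q = 6 in q); E=∅; S=∅; K=[subR :: subR :: fun]⟩
t=5: ⟨C=6; E=∅; S=∅; K=[let q :: subR :: subR :: fun]⟩
t=6: ⟨C=q; E={q↦0}; S={0↦6}; K=[subR :: subR :: fun]⟩
t=7: ⟨C=4; E=∅; S={0↦6}; K=[subL(6) :: subR :: fun]⟩
t=8: ⟨C=(((λv. ((λq. v) 4)) 4) * (1 - 6)); E=∅; S={0↦6}; K=[subL(2) :: fun]⟩
t=9: ⟨C=((λv. ((λq. v) 4)) 4); E=∅; S={0↦6}; K=[mulR :: subL(2) :: fun]⟩
t=10: ⟨C=(λv. ((λq. v) 4)); E=∅; S={0↦6}; K=[arg :: mulR :: subL(2) :: fun]⟩
t=11: ⟨C=4; E=∅; S={0↦6}; K=[fun :: mulR :: subL(2) :: fun]⟩
t=12: ⟨C=((λq. v) 4); E={v↦1}; S={0↦6, 1↦4}; K=[mulR :: subL(2) :: fun]⟩
t=13: ⟨C=(λq. v); E={v↦1}; S={0↦6, 1↦4}; K=[arg :: mulR :: subL(2) :: fun]⟩
t=14: ⟨C=4; E={v↦1}; S={0↦6, 1↦4}; K=[fun :: mulR :: subL(2) :: fun]⟩
t=15: ⟨C=v; E={q↦2, v↦1}; S={0↦6, 1↦4, 2↦4}; K=[mulR :: subL(2) :: fun]⟩
t=16: ⟨C=(1 - 6); E=∅; S={0↦6, 1↦4, 2↦4}; K=[mulL(4) :: subL(2) :: fun]⟩
t=17: ⟨C=1; E=∅; S={0↦6, 1↦4, 2↦4}; K=[subR :: mulL(4) :: subL(2) :: fun]⟩
t=18: ⟨C=6; E=∅; S={0↦6, 1↦4, 2↦4}; K=[subL(1) :: mulL(4) :: subL(2) :: fun]⟩
t=19: ⟨C=u; E={u↦3}; S={0↦6, 1↦4, 2↦4, 3↦22}; K=∅⟩
→ final value 22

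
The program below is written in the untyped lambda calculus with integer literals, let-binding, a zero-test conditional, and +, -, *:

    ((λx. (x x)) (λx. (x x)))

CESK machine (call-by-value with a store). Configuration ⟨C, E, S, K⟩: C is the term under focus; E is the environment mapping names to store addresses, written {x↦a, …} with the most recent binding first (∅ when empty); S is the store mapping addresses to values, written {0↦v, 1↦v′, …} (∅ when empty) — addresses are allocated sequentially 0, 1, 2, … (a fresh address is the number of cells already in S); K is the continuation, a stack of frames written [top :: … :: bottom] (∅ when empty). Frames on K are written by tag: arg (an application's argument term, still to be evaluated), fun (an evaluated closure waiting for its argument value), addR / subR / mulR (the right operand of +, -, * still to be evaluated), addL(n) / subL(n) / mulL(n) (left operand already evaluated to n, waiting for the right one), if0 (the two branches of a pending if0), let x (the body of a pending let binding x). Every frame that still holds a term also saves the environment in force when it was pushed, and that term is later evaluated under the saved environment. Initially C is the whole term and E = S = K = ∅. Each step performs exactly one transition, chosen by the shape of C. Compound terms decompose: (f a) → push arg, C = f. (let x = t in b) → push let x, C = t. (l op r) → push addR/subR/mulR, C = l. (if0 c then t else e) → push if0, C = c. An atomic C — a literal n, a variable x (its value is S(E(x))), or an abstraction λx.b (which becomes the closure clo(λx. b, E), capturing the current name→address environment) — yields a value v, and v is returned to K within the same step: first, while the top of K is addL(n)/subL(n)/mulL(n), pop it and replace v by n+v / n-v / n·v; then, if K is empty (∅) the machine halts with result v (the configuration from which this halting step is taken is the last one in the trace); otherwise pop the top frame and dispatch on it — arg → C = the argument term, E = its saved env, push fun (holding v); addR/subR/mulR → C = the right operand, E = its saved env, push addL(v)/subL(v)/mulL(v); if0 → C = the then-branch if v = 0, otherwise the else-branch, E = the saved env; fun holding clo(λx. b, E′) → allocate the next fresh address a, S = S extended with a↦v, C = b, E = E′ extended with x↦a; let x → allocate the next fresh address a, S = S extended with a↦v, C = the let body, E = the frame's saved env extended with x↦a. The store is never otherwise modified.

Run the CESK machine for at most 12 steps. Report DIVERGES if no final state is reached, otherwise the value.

[0] <C=((λx. (x x)) (λx. (x x))), E=∅, S=∅, K=∅>
[1] <C=(λx. (x x)), E=∅, S=∅, K=[arg]>
[2] <C=(λx. (x x)), E=∅, S=∅, K=[fun]>
[3] <C=(x x), E={x↦0}, S={0↦clo(λx. (x x), ∅)}, K=∅>
[4] <C=x, E={x↦0}, S={0↦clo(λx. (x x), ∅)}, K=[arg]>
[5] <C=x, E={x↦0}, S={0↦clo(λx. (x x), ∅)}, K=[fun]>
[6] <C=(x x), E={x↦1}, S={0↦clo(λx. (x x), ∅), 1↦clo(λx. (x x), ∅)}, K=∅>
[7] <C=x, E={x↦1}, S={0↦clo(λx. (x x), ∅), 1↦clo(λx. (x x), ∅)}, K=[arg]>
[8] <C=x, E={x↦1}, S={0↦clo(λx. (x x), ∅), 1↦clo(λx. (x x), ∅)}, K=[fun]>
[9] <C=(x x), E={x↦2}, S={0↦clo(λx. (x x), ∅), 1↦clo(λx. (x x), ∅), 2↦clo(λx. (x x), ∅)}, K=∅>
[10] <C=x, E={x↦2}, S={0↦clo(λx. (x x), ∅), 1↦clo(λx. (x x), ∅), 2↦clo(λx. (x x), ∅)}, K=[arg]>
[11] <C=x, E={x↦2}, S={0↦clo(λx. (x x), ∅), 1↦clo(λx. (x x), ∅), 2↦clo(λx. (x x), ∅)}, K=[fun]>
[12] <C=(x x), E={x↦3}, S={0↦clo(λx. (x x), ∅), 1↦clo(λx. (x x), ∅), 2↦clo(λx. (x x), ∅), 3↦clo(λx. (x x), ∅)}, K=∅>
→ 12 transitions taken and the configuration is still not final: no result within 12 steps

Answer: DIVERGES (no final state within 12 steps)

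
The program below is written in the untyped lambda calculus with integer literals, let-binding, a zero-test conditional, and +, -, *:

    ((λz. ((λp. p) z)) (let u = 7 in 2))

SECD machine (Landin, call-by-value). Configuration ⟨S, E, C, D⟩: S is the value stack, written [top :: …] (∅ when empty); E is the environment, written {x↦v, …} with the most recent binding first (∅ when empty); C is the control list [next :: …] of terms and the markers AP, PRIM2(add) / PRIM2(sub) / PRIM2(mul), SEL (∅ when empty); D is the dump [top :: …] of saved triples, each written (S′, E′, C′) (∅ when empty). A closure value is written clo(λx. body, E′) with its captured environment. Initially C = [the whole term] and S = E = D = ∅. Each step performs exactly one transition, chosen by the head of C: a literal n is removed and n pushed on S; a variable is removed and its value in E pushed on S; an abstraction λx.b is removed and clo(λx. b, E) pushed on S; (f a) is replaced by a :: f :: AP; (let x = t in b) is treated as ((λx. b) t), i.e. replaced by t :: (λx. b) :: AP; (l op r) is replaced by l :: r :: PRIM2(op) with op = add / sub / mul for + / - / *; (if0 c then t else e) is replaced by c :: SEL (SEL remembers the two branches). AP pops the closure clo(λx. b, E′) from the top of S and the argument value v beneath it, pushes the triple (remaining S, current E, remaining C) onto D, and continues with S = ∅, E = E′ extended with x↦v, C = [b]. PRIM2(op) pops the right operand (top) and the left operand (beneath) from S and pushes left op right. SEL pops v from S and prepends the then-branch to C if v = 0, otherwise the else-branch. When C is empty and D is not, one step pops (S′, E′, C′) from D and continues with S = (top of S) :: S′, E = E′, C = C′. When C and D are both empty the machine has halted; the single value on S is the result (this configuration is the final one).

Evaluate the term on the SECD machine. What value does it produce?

Answer: 2

Machine steps:
step 0: <S=∅, E=∅, C=[((λz. ((λp. p) z)) (let u = 7 in 2))], D=∅>
step 1: <S=∅, E=∅, C=[(let u = 7 in 2) :: (λz. ((λp. p) z)) :: AP], D=∅>
step 2: <S=∅, E=∅, C=[7 :: (λu. 2) :: AP :: (λz. ((λp. p) z)) :: AP], D=∅>
step 3: <S=[7], E=∅, C=[(λu. 2) :: AP :: (λz. ((λp. p) z)) :: AP], D=∅>
step 4: <S=[clo(λu. 2, ∅) :: 7], E=∅, C=[AP :: (λz. ((λp. p) z)) :: AP], D=∅>
step 5: <S=∅, E={u↦7}, C=[2], D=[(∅, ∅, [(λz. ((λp. p) z)) :: AP])]>
step 6: <S=[2], E={u↦7}, C=∅, D=[(∅, ∅, [(λz. ((λp. p) z)) :: AP])]>
step 7: <S=[2], E=∅, C=[(λz. ((λp. p) z)) :: AP], D=∅>
step 8: <S=[clo(λz. ((λp. p) z), ∅) :: 2], E=∅, C=[AP], D=∅>
step 9: <S=∅, E={z↦2}, C=[((λp. p) z)], D=[(∅, ∅, ∅)]>
step 10: <S=∅, E={z↦2}, C=[z :: (λp. p) :: AP], D=[(∅, ∅, ∅)]>
step 11: <S=[2], E={z↦2}, C=[(λp. p) :: AP], D=[(∅, ∅, ∅)]>
step 12: <S=[clo(λp. p, {z↦2}) :: 2], E={z↦2}, C=[AP], D=[(∅, ∅, ∅)]>
step 13: <S=∅, E={p↦2, z↦2}, C=[p], D=[(∅, {z↦2}, ∅) :: (∅, ∅, ∅)]>
step 14: <S=[2], E={p↦2, z↦2}, C=∅, D=[(∅, {z↦2}, ∅) :: (∅, ∅, ∅)]>
step 15: <S=[2], E={z↦2}, C=∅, D=[(∅, ∅, ∅)]>
step 16: <S=[2], E=∅, C=∅, D=∅>
→ final value 2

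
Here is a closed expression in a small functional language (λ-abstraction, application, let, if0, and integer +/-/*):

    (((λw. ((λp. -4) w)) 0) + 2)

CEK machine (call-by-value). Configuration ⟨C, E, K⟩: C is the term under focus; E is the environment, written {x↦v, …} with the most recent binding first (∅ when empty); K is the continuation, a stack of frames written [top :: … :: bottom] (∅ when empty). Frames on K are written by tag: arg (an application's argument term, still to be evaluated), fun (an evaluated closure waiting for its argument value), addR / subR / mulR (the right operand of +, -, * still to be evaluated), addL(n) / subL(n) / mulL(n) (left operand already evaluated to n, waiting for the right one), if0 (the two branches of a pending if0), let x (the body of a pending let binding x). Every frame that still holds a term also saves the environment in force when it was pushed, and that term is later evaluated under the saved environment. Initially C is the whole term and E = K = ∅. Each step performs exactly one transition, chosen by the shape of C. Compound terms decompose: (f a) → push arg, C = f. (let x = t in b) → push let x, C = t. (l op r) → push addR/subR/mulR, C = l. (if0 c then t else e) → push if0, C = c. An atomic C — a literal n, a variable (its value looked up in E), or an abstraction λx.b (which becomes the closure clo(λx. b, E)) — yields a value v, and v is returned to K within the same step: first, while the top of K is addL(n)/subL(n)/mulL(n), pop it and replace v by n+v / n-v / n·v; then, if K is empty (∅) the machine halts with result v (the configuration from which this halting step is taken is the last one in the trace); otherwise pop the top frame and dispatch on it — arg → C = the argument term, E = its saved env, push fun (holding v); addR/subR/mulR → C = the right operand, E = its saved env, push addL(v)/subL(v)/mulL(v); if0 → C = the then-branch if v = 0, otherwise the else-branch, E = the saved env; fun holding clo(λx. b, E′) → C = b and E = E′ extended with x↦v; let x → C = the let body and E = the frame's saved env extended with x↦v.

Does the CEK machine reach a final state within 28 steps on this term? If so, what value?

Answer: -2

Machine steps:
t=0: ⟨C=(((λw. ((λp. -4) w)) 0) + 2); E=∅; K=∅⟩
t=1: ⟨C=((λw. ((λp. -4) w)) 0); E=∅; K=[addR]⟩
t=2: ⟨C=(λw. ((λp. -4) w)); E=∅; K=[arg :: addR]⟩
t=3: ⟨C=0; E=∅; K=[fun :: addR]⟩
t=4: ⟨C=((λp. -4) w); E={w↦0}; K=[addR]⟩
t=5: ⟨C=(λp. -4); E={w↦0}; K=[arg :: addR]⟩
t=6: ⟨C=w; E={w↦0}; K=[fun :: addR]⟩
t=7: ⟨C=-4; E={p↦0, w↦0}; K=[addR]⟩
t=8: ⟨C=2; E=∅; K=[addL(-4)]⟩
→ final value -2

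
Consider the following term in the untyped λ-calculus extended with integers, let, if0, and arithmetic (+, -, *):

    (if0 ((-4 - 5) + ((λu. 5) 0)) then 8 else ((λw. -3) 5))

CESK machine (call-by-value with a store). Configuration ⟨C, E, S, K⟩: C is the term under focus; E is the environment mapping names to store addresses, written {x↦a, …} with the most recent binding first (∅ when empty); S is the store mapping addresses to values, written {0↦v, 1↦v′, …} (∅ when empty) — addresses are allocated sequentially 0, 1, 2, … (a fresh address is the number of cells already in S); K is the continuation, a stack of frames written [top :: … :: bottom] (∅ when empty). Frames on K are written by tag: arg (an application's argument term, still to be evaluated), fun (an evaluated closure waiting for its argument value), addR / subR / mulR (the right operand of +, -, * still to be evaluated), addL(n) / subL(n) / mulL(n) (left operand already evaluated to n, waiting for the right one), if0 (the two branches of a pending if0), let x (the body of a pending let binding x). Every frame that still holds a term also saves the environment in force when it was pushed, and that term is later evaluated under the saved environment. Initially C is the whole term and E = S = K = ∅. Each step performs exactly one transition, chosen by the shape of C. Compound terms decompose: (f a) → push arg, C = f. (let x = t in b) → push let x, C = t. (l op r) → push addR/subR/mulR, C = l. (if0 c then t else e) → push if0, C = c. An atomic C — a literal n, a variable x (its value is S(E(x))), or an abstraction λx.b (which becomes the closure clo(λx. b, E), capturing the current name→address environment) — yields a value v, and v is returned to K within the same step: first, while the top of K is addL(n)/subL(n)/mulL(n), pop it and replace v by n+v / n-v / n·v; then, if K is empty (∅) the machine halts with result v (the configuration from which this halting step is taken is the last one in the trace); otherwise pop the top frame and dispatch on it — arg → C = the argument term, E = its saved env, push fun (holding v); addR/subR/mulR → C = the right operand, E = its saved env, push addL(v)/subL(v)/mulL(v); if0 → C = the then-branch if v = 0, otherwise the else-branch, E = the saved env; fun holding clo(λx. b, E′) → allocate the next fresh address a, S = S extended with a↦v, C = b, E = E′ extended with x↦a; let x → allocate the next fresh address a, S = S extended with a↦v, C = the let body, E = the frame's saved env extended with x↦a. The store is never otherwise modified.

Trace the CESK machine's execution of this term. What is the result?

Answer: -3

Machine steps:
t=0: ⟨C=(if0 ((-4 - 5) + ((λu. 5) 0)) then 8 else ((λw. -3) 5)); E=∅; S=∅; K=∅⟩
t=1: ⟨C=((-4 - 5) + ((λu. 5) 0)); E=∅; S=∅; K=[if0]⟩
t=2: ⟨C=(-4 - 5); E=∅; S=∅; K=[addR :: if0]⟩
t=3: ⟨C=-4; E=∅; S=∅; K=[subR :: addR :: if0]⟩
t=4: ⟨C=5; E=∅; S=∅; K=[subL(-4) :: addR :: if0]⟩
t=5: ⟨C=((λu. 5) 0); E=∅; S=∅; K=[addL(-9) :: if0]⟩
t=6: ⟨C=(λu. 5); E=∅; S=∅; K=[arg :: addL(-9) :: if0]⟩
t=7: ⟨C=0; E=∅; S=∅; K=[fun :: addL(-9) :: if0]⟩
t=8: ⟨C=5; E={u↦0}; S={0↦0}; K=[addL(-9) :: if0]⟩
t=9: ⟨C=((λw. -3) 5); E=∅; S={0↦0}; K=∅⟩
t=10: ⟨C=(λw. -3); E=∅; S={0↦0}; K=[arg]⟩
t=11: ⟨C=5; E=∅; S={0↦0}; K=[fun]⟩
t=12: ⟨C=-3; E={w↦1}; S={0↦0, 1↦5}; K=∅⟩
→ final value -3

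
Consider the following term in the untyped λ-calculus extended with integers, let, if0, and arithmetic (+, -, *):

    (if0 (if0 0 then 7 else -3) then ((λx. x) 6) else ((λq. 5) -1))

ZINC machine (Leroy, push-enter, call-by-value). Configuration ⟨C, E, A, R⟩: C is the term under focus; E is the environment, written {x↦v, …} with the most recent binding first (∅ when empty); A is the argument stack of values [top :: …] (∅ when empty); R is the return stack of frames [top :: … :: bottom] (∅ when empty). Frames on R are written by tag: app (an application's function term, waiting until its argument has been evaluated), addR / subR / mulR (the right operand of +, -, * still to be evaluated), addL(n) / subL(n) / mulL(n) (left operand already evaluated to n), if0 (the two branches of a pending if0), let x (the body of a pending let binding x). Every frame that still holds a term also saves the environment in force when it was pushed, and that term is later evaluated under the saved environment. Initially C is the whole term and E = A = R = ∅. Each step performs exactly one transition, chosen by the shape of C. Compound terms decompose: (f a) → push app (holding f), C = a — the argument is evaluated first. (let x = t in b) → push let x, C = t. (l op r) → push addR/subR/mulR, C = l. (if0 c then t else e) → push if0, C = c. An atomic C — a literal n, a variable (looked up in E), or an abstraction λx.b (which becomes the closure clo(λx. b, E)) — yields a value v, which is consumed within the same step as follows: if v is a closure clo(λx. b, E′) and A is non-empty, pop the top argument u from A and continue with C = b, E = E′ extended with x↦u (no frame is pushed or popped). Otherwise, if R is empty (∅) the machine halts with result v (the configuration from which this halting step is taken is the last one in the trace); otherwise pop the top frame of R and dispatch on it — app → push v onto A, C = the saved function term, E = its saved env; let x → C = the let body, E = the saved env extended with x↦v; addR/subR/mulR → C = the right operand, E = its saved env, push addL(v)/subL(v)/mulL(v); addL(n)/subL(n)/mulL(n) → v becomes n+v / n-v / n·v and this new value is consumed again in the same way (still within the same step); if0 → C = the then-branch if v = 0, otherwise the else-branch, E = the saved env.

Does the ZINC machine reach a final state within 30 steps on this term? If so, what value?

Answer: 5

Derivation:
step 0: ⟨C=(if0 (if0 0 then 7 else -3) then ((λx. x) 6) else ((λq. 5) -1)); E=∅; A=∅; R=∅⟩
step 1: ⟨C=(if0 0 then 7 else -3); E=∅; A=∅; R=[if0]⟩
step 2: ⟨C=0; E=∅; A=∅; R=[if0 :: if0]⟩
step 3: ⟨C=7; E=∅; A=∅; R=[if0]⟩
step 4: ⟨C=((λq. 5) -1); E=∅; A=∅; R=∅⟩
step 5: ⟨C=-1; E=∅; A=∅; R=[app]⟩
step 6: ⟨C=(λq. 5); E=∅; A=[-1]; R=∅⟩
step 7: ⟨C=5; E={q↦-1}; A=∅; R=∅⟩
→ final value 5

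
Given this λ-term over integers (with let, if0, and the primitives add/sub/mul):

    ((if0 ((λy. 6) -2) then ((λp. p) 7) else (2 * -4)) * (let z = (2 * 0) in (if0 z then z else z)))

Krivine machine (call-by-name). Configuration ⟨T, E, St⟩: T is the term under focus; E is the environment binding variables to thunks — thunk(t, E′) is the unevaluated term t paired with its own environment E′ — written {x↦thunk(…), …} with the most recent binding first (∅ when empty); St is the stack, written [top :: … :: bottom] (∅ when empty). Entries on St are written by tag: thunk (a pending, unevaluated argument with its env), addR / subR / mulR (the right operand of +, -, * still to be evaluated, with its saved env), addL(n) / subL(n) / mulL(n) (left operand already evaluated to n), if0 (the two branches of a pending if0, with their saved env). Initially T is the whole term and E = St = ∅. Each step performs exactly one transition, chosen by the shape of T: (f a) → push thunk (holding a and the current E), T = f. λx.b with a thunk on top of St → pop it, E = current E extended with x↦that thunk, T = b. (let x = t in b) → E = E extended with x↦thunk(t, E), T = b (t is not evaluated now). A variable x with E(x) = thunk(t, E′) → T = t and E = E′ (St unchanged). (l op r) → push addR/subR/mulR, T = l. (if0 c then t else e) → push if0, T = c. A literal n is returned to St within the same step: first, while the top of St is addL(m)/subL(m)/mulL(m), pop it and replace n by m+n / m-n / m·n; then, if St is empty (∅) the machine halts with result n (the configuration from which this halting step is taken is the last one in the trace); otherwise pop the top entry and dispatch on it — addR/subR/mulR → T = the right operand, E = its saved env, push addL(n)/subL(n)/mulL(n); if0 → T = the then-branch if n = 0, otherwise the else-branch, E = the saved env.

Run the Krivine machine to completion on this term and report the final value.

t=0: <T=((if0 ((λy. 6) -2) then ((λp. p) 7) else (2 * -4)) * (let z = (2 * 0) in (if0 z then z else z))), E=∅, St=∅>
t=1: <T=(if0 ((λy. 6) -2) then ((λp. p) 7) else (2 * -4)), E=∅, St=[mulR]>
t=2: <T=((λy. 6) -2), E=∅, St=[if0 :: mulR]>
t=3: <T=(λy. 6), E=∅, St=[thunk :: if0 :: mulR]>
t=4: <T=6, E={y↦thunk(-2, ∅)}, St=[if0 :: mulR]>
t=5: <T=(2 * -4), E=∅, St=[mulR]>
t=6: <T=2, E=∅, St=[mulR :: mulR]>
t=7: <T=-4, E=∅, St=[mulL(2) :: mulR]>
t=8: <T=(let z = (2 * 0) in (if0 z then z else z)), E=∅, St=[mulL(-8)]>
t=9: <T=(if0 z then z else z), E={z↦thunk((2 * 0), ∅)}, St=[mulL(-8)]>
t=10: <T=z, E={z↦thunk((2 * 0), ∅)}, St=[if0 :: mulL(-8)]>
t=11: <T=(2 * 0), E=∅, St=[if0 :: mulL(-8)]>
t=12: <T=2, E=∅, St=[mulR :: if0 :: mulL(-8)]>
t=13: <T=0, E=∅, St=[mulL(2) :: if0 :: mulL(-8)]>
t=14: <T=z, E={z↦thunk((2 * 0), ∅)}, St=[mulL(-8)]>
t=15: <T=(2 * 0), E=∅, St=[mulL(-8)]>
t=16: <T=2, E=∅, St=[mulR :: mulL(-8)]>
t=17: <T=0, E=∅, St=[mulL(2) :: mulL(-8)]>
→ final value 0

Answer: 0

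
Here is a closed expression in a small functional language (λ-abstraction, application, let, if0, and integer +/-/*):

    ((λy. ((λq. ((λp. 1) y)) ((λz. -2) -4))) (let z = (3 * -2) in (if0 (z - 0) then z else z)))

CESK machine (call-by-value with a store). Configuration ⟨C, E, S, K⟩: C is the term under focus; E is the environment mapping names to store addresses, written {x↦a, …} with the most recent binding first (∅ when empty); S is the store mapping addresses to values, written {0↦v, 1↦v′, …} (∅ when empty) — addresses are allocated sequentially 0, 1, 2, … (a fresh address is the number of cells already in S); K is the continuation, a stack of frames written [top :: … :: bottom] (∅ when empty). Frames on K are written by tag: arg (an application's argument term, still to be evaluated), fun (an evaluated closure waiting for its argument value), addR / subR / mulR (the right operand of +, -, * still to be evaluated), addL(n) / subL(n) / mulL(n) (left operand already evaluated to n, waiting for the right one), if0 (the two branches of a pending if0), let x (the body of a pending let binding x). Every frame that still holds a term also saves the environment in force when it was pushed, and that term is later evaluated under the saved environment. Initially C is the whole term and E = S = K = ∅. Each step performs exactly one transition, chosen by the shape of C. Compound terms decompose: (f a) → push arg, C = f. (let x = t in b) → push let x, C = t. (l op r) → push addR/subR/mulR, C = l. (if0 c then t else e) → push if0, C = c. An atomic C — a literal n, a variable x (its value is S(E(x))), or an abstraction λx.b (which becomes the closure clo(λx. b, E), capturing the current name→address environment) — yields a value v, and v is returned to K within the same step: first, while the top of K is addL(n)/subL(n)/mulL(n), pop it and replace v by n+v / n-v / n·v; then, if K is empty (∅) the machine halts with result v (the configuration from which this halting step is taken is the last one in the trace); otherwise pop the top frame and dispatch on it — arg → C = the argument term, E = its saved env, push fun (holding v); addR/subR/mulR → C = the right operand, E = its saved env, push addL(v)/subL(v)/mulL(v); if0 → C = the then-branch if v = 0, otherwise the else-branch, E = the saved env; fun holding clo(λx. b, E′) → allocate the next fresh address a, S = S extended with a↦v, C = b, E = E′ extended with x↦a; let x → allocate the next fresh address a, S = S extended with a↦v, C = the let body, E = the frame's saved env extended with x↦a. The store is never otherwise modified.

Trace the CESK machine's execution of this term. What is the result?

Answer: 1

Derivation:
t=0: [C=((λy. ((λq. ((λp. 1) y)) ((λz. -2) -4))) (let z = (3 * -2) in (if0 (z - 0) then z else z))) | E=∅ | S=∅ | K=∅]
t=1: [C=(λy. ((λq. ((λp. 1) y)) ((λz. -2) -4))) | E=∅ | S=∅ | K=[arg]]
t=2: [C=(let z = (3 * -2) in (if0 (z - 0) then z else z)) | E=∅ | S=∅ | K=[fun]]
t=3: [C=(3 * -2) | E=∅ | S=∅ | K=[let z :: fun]]
t=4: [C=3 | E=∅ | S=∅ | K=[mulR :: let z :: fun]]
t=5: [C=-2 | E=∅ | S=∅ | K=[mulL(3) :: let z :: fun]]
t=6: [C=(if0 (z - 0) then z else z) | E={z↦0} | S={0↦-6} | K=[fun]]
t=7: [C=(z - 0) | E={z↦0} | S={0↦-6} | K=[if0 :: fun]]
t=8: [C=z | E={z↦0} | S={0↦-6} | K=[subR :: if0 :: fun]]
t=9: [C=0 | E={z↦0} | S={0↦-6} | K=[subL(-6) :: if0 :: fun]]
t=10: [C=z | E={z↦0} | S={0↦-6} | K=[fun]]
t=11: [C=((λq. ((λp. 1) y)) ((λz. -2) -4)) | E={y↦1} | S={0↦-6, 1↦-6} | K=∅]
t=12: [C=(λq. ((λp. 1) y)) | E={y↦1} | S={0↦-6, 1↦-6} | K=[arg]]
t=13: [C=((λz. -2) -4) | E={y↦1} | S={0↦-6, 1↦-6} | K=[fun]]
t=14: [C=(λz. -2) | E={y↦1} | S={0↦-6, 1↦-6} | K=[arg :: fun]]
t=15: [C=-4 | E={y↦1} | S={0↦-6, 1↦-6} | K=[fun :: fun]]
t=16: [C=-2 | E={z↦2, y↦1} | S={0↦-6, 1↦-6, 2↦-4} | K=[fun]]
t=17: [C=((λp. 1) y) | E={q↦3, y↦1} | S={0↦-6, 1↦-6, 2↦-4, 3↦-2} | K=∅]
t=18: [C=(λp. 1) | E={q↦3, y↦1} | S={0↦-6, 1↦-6, 2↦-4, 3↦-2} | K=[arg]]
t=19: [C=y | E={q↦3, y↦1} | S={0↦-6, 1↦-6, 2↦-4, 3↦-2} | K=[fun]]
t=20: [C=1 | E={p↦4, q↦3, y↦1} | S={0↦-6, 1↦-6, 2↦-4, 3↦-2, 4↦-6} | K=∅]
→ final value 1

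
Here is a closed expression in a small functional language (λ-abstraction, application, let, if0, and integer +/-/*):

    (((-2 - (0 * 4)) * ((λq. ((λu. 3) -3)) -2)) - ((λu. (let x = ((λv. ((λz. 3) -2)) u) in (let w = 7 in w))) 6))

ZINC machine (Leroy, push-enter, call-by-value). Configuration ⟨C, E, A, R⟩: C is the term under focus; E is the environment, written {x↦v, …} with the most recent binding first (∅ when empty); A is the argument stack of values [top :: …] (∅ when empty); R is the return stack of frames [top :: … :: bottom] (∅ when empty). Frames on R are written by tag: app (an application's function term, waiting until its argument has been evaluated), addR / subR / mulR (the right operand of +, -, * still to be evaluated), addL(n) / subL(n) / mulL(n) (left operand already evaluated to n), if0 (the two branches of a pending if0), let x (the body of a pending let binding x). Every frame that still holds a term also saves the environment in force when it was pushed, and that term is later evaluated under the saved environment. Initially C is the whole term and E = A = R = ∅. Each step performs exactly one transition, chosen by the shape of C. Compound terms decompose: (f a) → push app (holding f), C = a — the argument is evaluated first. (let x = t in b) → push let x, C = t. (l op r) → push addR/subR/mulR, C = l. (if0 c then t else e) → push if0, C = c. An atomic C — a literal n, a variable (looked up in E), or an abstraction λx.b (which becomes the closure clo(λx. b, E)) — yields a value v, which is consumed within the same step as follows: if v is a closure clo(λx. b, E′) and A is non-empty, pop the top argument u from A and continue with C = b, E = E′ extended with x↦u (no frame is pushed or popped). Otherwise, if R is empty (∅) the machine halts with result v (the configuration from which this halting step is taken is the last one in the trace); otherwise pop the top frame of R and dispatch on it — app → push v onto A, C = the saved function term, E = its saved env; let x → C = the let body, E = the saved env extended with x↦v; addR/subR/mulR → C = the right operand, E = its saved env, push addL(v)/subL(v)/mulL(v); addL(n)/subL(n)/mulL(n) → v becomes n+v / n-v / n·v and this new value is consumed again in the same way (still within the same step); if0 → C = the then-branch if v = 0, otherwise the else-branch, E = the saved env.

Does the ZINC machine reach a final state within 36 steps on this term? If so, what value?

Answer: -13

Execution trace:
step 0: [C=(((-2 - (0 * 4)) * ((λq. ((λu. 3) -3)) -2)) - ((λu. (let x = ((λv. ((λz. 3) -2)) u) in (let w = 7 in w))) 6)) | E=∅ | A=∅ | R=∅]
step 1: [C=((-2 - (0 * 4)) * ((λq. ((λu. 3) -3)) -2)) | E=∅ | A=∅ | R=[subR]]
step 2: [C=(-2 - (0 * 4)) | E=∅ | A=∅ | R=[mulR :: subR]]
step 3: [C=-2 | E=∅ | A=∅ | R=[subR :: mulR :: subR]]
step 4: [C=(0 * 4) | E=∅ | A=∅ | R=[subL(-2) :: mulR :: subR]]
step 5: [C=0 | E=∅ | A=∅ | R=[mulR :: subL(-2) :: mulR :: subR]]
step 6: [C=4 | E=∅ | A=∅ | R=[mulL(0) :: subL(-2) :: mulR :: subR]]
step 7: [C=((λq. ((λu. 3) -3)) -2) | E=∅ | A=∅ | R=[mulL(-2) :: subR]]
step 8: [C=-2 | E=∅ | A=∅ | R=[app :: mulL(-2) :: subR]]
step 9: [C=(λq. ((λu. 3) -3)) | E=∅ | A=[-2] | R=[mulL(-2) :: subR]]
step 10: [C=((λu. 3) -3) | E={q↦-2} | A=∅ | R=[mulL(-2) :: subR]]
step 11: [C=-3 | E={q↦-2} | A=∅ | R=[app :: mulL(-2) :: subR]]
step 12: [C=(λu. 3) | E={q↦-2} | A=[-3] | R=[mulL(-2) :: subR]]
step 13: [C=3 | E={u↦-3, q↦-2} | A=∅ | R=[mulL(-2) :: subR]]
step 14: [C=((λu. (let x = ((λv. ((λz. 3) -2)) u) in (let w = 7 in w))) 6) | E=∅ | A=∅ | R=[subL(-6)]]
step 15: [C=6 | E=∅ | A=∅ | R=[app :: subL(-6)]]
step 16: [C=(λu. (let x = ((λv. ((λz. 3) -2)) u) in (let w = 7 in w))) | E=∅ | A=[6] | R=[subL(-6)]]
step 17: [C=(let x = ((λv. ((λz. 3) -2)) u) in (let w = 7 in w)) | E={u↦6} | A=∅ | R=[subL(-6)]]
step 18: [C=((λv. ((λz. 3) -2)) u) | E={u↦6} | A=∅ | R=[let x :: subL(-6)]]
step 19: [C=u | E={u↦6} | A=∅ | R=[app :: let x :: subL(-6)]]
step 20: [C=(λv. ((λz. 3) -2)) | E={u↦6} | A=[6] | R=[let x :: subL(-6)]]
step 21: [C=((λz. 3) -2) | E={v↦6, u↦6} | A=∅ | R=[let x :: subL(-6)]]
step 22: [C=-2 | E={v↦6, u↦6} | A=∅ | R=[app :: let x :: subL(-6)]]
step 23: [C=(λz. 3) | E={v↦6, u↦6} | A=[-2] | R=[let x :: subL(-6)]]
step 24: [C=3 | E={z↦-2, v↦6, u↦6} | A=∅ | R=[let x :: subL(-6)]]
step 25: [C=(let w = 7 in w) | E={x↦3, u↦6} | A=∅ | R=[subL(-6)]]
step 26: [C=7 | E={x↦3, u↦6} | A=∅ | R=[let w :: subL(-6)]]
step 27: [C=w | E={w↦7, x↦3, u↦6} | A=∅ | R=[subL(-6)]]
→ final value -13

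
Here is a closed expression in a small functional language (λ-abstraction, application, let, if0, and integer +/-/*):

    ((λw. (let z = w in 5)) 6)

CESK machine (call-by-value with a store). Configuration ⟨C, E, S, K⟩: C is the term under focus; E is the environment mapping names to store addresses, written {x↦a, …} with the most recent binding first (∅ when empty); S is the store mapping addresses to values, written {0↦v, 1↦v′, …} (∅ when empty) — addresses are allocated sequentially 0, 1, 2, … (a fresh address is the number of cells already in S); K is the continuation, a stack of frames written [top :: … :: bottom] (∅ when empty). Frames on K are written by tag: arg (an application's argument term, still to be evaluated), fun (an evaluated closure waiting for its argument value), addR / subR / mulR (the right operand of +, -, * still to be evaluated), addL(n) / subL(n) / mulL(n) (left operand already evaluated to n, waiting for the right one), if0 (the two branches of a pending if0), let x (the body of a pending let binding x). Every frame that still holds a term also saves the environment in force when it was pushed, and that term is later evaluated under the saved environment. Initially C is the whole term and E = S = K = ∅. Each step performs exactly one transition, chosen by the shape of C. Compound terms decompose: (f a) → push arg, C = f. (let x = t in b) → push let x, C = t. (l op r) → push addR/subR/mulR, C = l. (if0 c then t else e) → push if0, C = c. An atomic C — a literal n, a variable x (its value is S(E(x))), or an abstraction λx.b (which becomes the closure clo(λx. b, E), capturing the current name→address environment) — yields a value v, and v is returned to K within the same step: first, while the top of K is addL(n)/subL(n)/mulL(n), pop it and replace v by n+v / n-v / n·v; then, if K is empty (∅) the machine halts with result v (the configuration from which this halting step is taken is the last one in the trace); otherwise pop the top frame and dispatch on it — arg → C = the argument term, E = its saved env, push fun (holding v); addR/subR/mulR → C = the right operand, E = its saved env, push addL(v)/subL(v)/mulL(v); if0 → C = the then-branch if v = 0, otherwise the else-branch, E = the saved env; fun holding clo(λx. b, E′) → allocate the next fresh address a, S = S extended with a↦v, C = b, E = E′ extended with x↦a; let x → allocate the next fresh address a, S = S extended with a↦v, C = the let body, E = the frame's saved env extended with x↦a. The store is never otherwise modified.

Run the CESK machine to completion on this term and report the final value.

[0] <C=((λw. (let z = w in 5)) 6), E=∅, S=∅, K=∅>
[1] <C=(λw. (let z = w in 5)), E=∅, S=∅, K=[arg]>
[2] <C=6, E=∅, S=∅, K=[fun]>
[3] <C=(let z = w in 5), E={w↦0}, S={0↦6}, K=∅>
[4] <C=w, E={w↦0}, S={0↦6}, K=[let z]>
[5] <C=5, E={z↦1, w↦0}, S={0↦6, 1↦6}, K=∅>
→ final value 5

Answer: 5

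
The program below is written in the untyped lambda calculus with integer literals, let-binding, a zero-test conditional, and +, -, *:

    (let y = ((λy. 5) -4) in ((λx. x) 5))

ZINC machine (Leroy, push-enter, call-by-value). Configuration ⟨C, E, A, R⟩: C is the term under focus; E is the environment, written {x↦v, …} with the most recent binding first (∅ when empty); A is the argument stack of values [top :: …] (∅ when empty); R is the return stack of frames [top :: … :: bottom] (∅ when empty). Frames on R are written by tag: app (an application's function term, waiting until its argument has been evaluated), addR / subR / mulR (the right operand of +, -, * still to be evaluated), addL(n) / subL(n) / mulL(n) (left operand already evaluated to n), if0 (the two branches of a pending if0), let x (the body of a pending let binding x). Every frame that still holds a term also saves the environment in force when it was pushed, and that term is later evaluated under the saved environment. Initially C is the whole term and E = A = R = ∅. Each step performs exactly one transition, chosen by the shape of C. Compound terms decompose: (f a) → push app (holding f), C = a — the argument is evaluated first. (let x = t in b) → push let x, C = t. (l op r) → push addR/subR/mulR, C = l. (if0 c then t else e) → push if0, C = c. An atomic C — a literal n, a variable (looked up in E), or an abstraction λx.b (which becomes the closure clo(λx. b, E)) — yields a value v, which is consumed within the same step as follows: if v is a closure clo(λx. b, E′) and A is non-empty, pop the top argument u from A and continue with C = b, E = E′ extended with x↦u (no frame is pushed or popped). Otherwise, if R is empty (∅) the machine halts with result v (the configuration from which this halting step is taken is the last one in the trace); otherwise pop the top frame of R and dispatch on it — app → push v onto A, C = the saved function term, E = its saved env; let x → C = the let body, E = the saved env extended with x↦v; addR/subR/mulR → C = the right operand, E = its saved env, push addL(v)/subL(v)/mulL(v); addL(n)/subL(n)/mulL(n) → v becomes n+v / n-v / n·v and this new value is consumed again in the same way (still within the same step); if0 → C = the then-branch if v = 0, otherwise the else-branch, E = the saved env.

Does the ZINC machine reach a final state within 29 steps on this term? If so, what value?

Answer: 5

Execution trace:
step 0: ⟨C=(let y = ((λy. 5) -4) in ((λx. x) 5)); E=∅; A=∅; R=∅⟩
step 1: ⟨C=((λy. 5) -4); E=∅; A=∅; R=[let y]⟩
step 2: ⟨C=-4; E=∅; A=∅; R=[app :: let y]⟩
step 3: ⟨C=(λy. 5); E=∅; A=[-4]; R=[let y]⟩
step 4: ⟨C=5; E={y↦-4}; A=∅; R=[let y]⟩
step 5: ⟨C=((λx. x) 5); E={y↦5}; A=∅; R=∅⟩
step 6: ⟨C=5; E={y↦5}; A=∅; R=[app]⟩
step 7: ⟨C=(λx. x); E={y↦5}; A=[5]; R=∅⟩
step 8: ⟨C=x; E={x↦5, y↦5}; A=∅; R=∅⟩
→ final value 5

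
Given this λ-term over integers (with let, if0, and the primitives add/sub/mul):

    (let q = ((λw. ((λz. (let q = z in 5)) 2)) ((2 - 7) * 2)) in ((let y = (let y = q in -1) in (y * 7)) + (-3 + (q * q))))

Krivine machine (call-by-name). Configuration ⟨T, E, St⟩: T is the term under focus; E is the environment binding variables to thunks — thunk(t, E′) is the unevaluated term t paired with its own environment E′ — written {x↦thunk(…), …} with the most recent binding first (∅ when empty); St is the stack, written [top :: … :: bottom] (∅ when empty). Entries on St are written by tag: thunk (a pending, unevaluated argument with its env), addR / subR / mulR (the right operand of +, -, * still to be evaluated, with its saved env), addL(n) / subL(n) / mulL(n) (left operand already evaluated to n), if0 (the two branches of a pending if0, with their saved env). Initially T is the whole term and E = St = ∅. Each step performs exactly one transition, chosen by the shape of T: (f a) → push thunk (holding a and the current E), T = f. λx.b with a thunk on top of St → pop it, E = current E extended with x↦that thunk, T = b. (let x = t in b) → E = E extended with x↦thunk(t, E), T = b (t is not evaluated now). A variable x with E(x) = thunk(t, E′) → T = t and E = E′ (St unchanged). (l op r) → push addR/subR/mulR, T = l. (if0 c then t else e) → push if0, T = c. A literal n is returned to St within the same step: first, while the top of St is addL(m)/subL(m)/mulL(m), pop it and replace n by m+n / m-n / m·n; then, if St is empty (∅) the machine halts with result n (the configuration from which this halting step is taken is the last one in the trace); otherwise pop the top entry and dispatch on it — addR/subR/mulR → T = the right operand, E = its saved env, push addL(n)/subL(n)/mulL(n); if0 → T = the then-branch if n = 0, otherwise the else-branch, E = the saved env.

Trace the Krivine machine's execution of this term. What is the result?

step 0: ⟨T=(let q = ((λw. ((λz. (let q = z in 5)) 2)) ((2 - 7) * 2)) in ((let y = (let y = q in -1) in (y * 7)) + (-3 + (q * q)))); E=∅; St=∅⟩
step 1: ⟨T=((let y = (let y = q in -1) in (y * 7)) + (-3 + (q * q))); E={q↦thunk(((λw. ((λz. (let q = z in 5)) 2)) ((2 - 7) * 2)), ∅)}; St=∅⟩
step 2: ⟨T=(let y = (let y = q in -1) in (y * 7)); E={q↦thunk(((λw. ((λz. (let q = z in 5)) 2)) ((2 - 7) * 2)), ∅)}; St=[addR]⟩
step 3: ⟨T=(y * 7); E={y↦thunk((let y = q in -1), {q↦thunk(((λw. ((λz. (let q = z in 5)) 2)) ((2 - 7) * 2)), ∅)}), q↦thunk(((λw. ((λz. (let q = z in 5)) 2)) ((2 - 7) * 2)), ∅)}; St=[addR]⟩
step 4: ⟨T=y; E={y↦thunk((let y = q in -1), {q↦thunk(((λw. ((λz. (let q = z in 5)) 2)) ((2 - 7) * 2)), ∅)}), q↦thunk(((λw. ((λz. (let q = z in 5)) 2)) ((2 - 7) * 2)), ∅)}; St=[mulR :: addR]⟩
step 5: ⟨T=(let y = q in -1); E={q↦thunk(((λw. ((λz. (let q = z in 5)) 2)) ((2 - 7) * 2)), ∅)}; St=[mulR :: addR]⟩
step 6: ⟨T=-1; E={y↦thunk(q, {q↦thunk(((λw. ((λz. (let q = z in 5)) 2)) ((2 - 7) * 2)), ∅)}), q↦thunk(((λw. ((λz. (let q = z in 5)) 2)) ((2 - 7) * 2)), ∅)}; St=[mulR :: addR]⟩
step 7: ⟨T=7; E={y↦thunk((let y = q in -1), {q↦thunk(((λw. ((λz. (let q = z in 5)) 2)) ((2 - 7) * 2)), ∅)}), q↦thunk(((λw. ((λz. (let q = z in 5)) 2)) ((2 - 7) * 2)), ∅)}; St=[mulL(-1) :: addR]⟩
step 8: ⟨T=(-3 + (q * q)); E={q↦thunk(((λw. ((λz. (let q = z in 5)) 2)) ((2 - 7) * 2)), ∅)}; St=[addL(-7)]⟩
step 9: ⟨T=-3; E={q↦thunk(((λw. ((λz. (let q = z in 5)) 2)) ((2 - 7) * 2)), ∅)}; St=[addR :: addL(-7)]⟩
step 10: ⟨T=(q * q); E={q↦thunk(((λw. ((λz. (let q = z in 5)) 2)) ((2 - 7) * 2)), ∅)}; St=[addL(-3) :: addL(-7)]⟩
step 11: ⟨T=q; E={q↦thunk(((λw. ((λz. (let q = z in 5)) 2)) ((2 - 7) * 2)), ∅)}; St=[mulR :: addL(-3) :: addL(-7)]⟩
step 12: ⟨T=((λw. ((λz. (let q = z in 5)) 2)) ((2 - 7) * 2)); E=∅; St=[mulR :: addL(-3) :: addL(-7)]⟩
step 13: ⟨T=(λw. ((λz. (let q = z in 5)) 2)); E=∅; St=[thunk :: mulR :: addL(-3) :: addL(-7)]⟩
step 14: ⟨T=((λz. (let q = z in 5)) 2); E={w↦thunk(((2 - 7) * 2), ∅)}; St=[mulR :: addL(-3) :: addL(-7)]⟩
step 15: ⟨T=(λz. (let q = z in 5)); E={w↦thunk(((2 - 7) * 2), ∅)}; St=[thunk :: mulR :: addL(-3) :: addL(-7)]⟩
step 16: ⟨T=(let q = z in 5); E={z↦thunk(2, {w↦thunk(((2 - 7) * 2), ∅)}), w↦thunk(((2 - 7) * 2), ∅)}; St=[mulR :: addL(-3) :: addL(-7)]⟩
step 17: ⟨T=5; E={q↦thunk(z, {z↦thunk(2, {w↦thunk(((2 - 7) * 2), ∅)}), w↦thunk(((2 - 7) * 2), ∅)}), z↦thunk(2, {w↦thunk(((2 - 7) * 2), ∅)}), w↦thunk(((2 - 7) * 2), ∅)}; St=[mulR :: addL(-3) :: addL(-7)]⟩
step 18: ⟨T=q; E={q↦thunk(((λw. ((λz. (let q = z in 5)) 2)) ((2 - 7) * 2)), ∅)}; St=[mulL(5) :: addL(-3) :: addL(-7)]⟩
step 19: ⟨T=((λw. ((λz. (let q = z in 5)) 2)) ((2 - 7) * 2)); E=∅; St=[mulL(5) :: addL(-3) :: addL(-7)]⟩
step 20: ⟨T=(λw. ((λz. (let q = z in 5)) 2)); E=∅; St=[thunk :: mulL(5) :: addL(-3) :: addL(-7)]⟩
step 21: ⟨T=((λz. (let q = z in 5)) 2); E={w↦thunk(((2 - 7) * 2), ∅)}; St=[mulL(5) :: addL(-3) :: addL(-7)]⟩
step 22: ⟨T=(λz. (let q = z in 5)); E={w↦thunk(((2 - 7) * 2), ∅)}; St=[thunk :: mulL(5) :: addL(-3) :: addL(-7)]⟩
step 23: ⟨T=(let q = z in 5); E={z↦thunk(2, {w↦thunk(((2 - 7) * 2), ∅)}), w↦thunk(((2 - 7) * 2), ∅)}; St=[mulL(5) :: addL(-3) :: addL(-7)]⟩
step 24: ⟨T=5; E={q↦thunk(z, {z↦thunk(2, {w↦thunk(((2 - 7) * 2), ∅)}), w↦thunk(((2 - 7) * 2), ∅)}), z↦thunk(2, {w↦thunk(((2 - 7) * 2), ∅)}), w↦thunk(((2 - 7) * 2), ∅)}; St=[mulL(5) :: addL(-3) :: addL(-7)]⟩
→ final value 15

Answer: 15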